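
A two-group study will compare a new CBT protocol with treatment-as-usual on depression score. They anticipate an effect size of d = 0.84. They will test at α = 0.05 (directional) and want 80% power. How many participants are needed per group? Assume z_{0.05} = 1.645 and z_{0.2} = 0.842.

n = 18 per group

For two independent groups with equal n: n = 2·((z_{α} + z_β) / d)².
z_{α} + z_β = 1.645 + 0.842 = 2.487.
n = 2 × (2.487 / 0.84)² = 2 × 2.961² = 2 × 8.77 = 17.5.
Round up to the next whole participant.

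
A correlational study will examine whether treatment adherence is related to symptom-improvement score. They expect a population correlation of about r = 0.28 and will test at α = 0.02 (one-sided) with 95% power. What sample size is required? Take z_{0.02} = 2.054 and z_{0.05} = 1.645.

n = 169

Fisher's z: C = ½·ln((1+r)/(1−r)) = ½·ln(1.7778) = 0.2877.
n = ((z_{α} + z_β)/C)² + 3.
(2.054 + 1.645) / 0.2877 = 3.699 / 0.2877 = 12.857.
n = 12.857² + 3 = 165.31 + 3 = 168.3.
Round up.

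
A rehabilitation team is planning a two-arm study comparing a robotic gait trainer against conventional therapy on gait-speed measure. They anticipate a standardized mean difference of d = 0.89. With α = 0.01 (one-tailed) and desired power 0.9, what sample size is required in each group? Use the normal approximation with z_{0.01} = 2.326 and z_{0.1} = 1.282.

For two independent groups with equal n: n = 2·((z_{α} + z_β) / d)².
z_{α} + z_β = 2.326 + 1.282 = 3.608.
n = 2 × (3.608 / 0.89)² = 2 × 4.054² = 2 × 16.43 = 32.9.
Round up to the next whole participant.

n = 33 per group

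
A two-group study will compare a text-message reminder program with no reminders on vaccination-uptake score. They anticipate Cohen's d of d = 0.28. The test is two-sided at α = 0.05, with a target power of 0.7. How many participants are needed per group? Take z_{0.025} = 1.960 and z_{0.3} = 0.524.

n = 158 per group

For two independent groups with equal n: n = 2·((z_{α/2} + z_β) / d)².
z_{α/2} + z_β = 1.960 + 0.524 = 2.484.
n = 2 × (2.484 / 0.28)² = 2 × 8.871² = 2 × 78.70 = 157.4.
Round up to the next whole participant.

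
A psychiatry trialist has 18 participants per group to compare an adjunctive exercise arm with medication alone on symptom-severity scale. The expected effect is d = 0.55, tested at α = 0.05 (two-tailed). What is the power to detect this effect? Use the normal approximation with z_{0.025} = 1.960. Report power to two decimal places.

power ≈ 0.38

For two equal groups, power = Φ(d·√(n/2) − z_{α/2}).
d·√(n/2) = 0.55 × √(18/2) = 0.55 × 3.000 = 1.650.
z_β = 1.650 − 1.960 = -0.310.
Power = Φ(-0.310) = 0.378.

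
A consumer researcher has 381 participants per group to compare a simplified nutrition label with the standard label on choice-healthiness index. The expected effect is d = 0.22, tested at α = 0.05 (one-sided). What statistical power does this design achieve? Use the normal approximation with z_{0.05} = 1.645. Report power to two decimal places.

power ≈ 0.92

For two equal groups, power = Φ(d·√(n/2) − z_{α}).
d·√(n/2) = 0.22 × √(381/2) = 0.22 × 13.802 = 3.036.
z_β = 3.036 − 1.645 = 1.391.
Power = Φ(1.391) = 0.918.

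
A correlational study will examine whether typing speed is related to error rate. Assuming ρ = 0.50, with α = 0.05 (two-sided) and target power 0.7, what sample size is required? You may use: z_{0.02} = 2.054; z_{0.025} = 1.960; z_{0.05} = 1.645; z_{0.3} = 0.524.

Fisher's z: C = ½·ln((1+r)/(1−r)) = ½·ln(3.0000) = 0.5493.
n = ((z_{α/2} + z_β)/C)² + 3.
(1.960 + 0.524) / 0.5493 = 2.484 / 0.5493 = 4.522.
n = 4.522² + 3 = 20.45 + 3 = 23.4.
Round up.

n = 24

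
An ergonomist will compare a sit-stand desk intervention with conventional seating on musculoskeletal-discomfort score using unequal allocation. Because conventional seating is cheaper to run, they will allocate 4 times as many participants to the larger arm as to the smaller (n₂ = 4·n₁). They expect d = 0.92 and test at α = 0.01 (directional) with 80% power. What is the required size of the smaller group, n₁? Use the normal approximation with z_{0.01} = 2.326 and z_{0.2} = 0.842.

n₁ = 15

With allocation ratio k = n₂/n₁ = 4, Var(x̄₁−x̄₂) = σ²(1/n₁ + 1/(k·n₁)) = σ²·(k+1)/(k·n₁).
So n₁ = (1 + 1/k)·((z_{α} + z_β)/d)² = 1.250 × (3.168/0.92)².
n₁ = 1.250 × 11.86 = 14.8.
Round up: n₁ = 15, giving n₂ = 4 × 15 = 60.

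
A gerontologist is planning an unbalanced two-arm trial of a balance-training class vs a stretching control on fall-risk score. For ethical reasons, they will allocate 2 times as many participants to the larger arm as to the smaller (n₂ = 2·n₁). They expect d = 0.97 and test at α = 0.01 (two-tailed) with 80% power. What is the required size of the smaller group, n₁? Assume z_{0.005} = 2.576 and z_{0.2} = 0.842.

With allocation ratio k = n₂/n₁ = 2, Var(x̄₁−x̄₂) = σ²(1/n₁ + 1/(k·n₁)) = σ²·(k+1)/(k·n₁).
So n₁ = (1 + 1/k)·((z_{α/2} + z_β)/d)² = 1.500 × (3.418/0.97)².
n₁ = 1.500 × 12.42 = 18.6.
Round up: n₁ = 19, giving n₂ = 2 × 19 = 38.

n₁ = 19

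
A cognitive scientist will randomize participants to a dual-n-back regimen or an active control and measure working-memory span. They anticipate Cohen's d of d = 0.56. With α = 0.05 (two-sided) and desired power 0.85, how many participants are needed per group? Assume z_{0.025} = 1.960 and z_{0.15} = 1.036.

n = 58 per group

For two independent groups with equal n: n = 2·((z_{α/2} + z_β) / d)².
z_{α/2} + z_β = 1.960 + 1.036 = 2.996.
n = 2 × (2.996 / 0.56)² = 2 × 5.350² = 2 × 28.62 = 57.2.
Round up to the next whole participant.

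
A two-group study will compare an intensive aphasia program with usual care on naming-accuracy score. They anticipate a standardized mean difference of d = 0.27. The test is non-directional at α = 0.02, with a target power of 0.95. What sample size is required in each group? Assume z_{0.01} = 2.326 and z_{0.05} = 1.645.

For two independent groups with equal n: n = 2·((z_{α/2} + z_β) / d)².
z_{α/2} + z_β = 2.326 + 1.645 = 3.971.
n = 2 × (3.971 / 0.27)² = 2 × 14.707² = 2 × 216.31 = 432.6.
Round up to the next whole participant.

n = 433 per group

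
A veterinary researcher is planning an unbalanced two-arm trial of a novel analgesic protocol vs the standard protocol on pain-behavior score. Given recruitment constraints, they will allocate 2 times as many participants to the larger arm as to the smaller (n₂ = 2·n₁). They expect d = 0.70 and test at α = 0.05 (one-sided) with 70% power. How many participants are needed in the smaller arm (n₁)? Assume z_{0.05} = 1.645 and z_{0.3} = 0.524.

n₁ = 15

With allocation ratio k = n₂/n₁ = 2, Var(x̄₁−x̄₂) = σ²(1/n₁ + 1/(k·n₁)) = σ²·(k+1)/(k·n₁).
So n₁ = (1 + 1/k)·((z_{α} + z_β)/d)² = 1.500 × (2.169/0.70)².
n₁ = 1.500 × 9.60 = 14.4.
Round up: n₁ = 15, giving n₂ = 2 × 15 = 30.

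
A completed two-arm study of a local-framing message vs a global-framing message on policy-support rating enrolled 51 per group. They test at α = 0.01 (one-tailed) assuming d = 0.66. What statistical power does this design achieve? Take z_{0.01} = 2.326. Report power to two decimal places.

For two equal groups, power = Φ(d·√(n/2) − z_{α}).
d·√(n/2) = 0.66 × √(51/2) = 0.66 × 5.050 = 3.333.
z_β = 3.333 − 2.326 = 1.007.
Power = Φ(1.007) = 0.843.

power ≈ 0.84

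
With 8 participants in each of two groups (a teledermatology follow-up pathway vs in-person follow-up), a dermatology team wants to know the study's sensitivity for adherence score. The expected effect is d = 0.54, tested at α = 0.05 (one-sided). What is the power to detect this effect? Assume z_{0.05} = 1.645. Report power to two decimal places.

For two equal groups, power = Φ(d·√(n/2) − z_{α}).
d·√(n/2) = 0.54 × √(8/2) = 0.54 × 2.000 = 1.080.
z_β = 1.080 − 1.645 = -0.565.
Power = Φ(-0.565) = 0.286.

power ≈ 0.29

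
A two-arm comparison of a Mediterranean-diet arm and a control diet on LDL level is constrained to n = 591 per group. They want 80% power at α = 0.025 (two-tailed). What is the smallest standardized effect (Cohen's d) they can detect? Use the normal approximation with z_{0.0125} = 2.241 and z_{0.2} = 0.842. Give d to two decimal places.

d_min ≈ 0.18

For two independent groups of n = 591 each: d_min = (z_{α/2} + z_β)·√(2/n).
z-sum = 2.241 + 0.842 = 3.083.
d_min = 3.083 × √(2/591) = 3.083 × 0.0582 = 0.179.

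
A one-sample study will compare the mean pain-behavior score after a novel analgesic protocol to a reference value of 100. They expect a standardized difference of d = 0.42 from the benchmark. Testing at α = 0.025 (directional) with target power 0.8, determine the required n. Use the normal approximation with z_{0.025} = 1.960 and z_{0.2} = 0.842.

For a one-sample test: n = ((z_{α} + z_β) / d)².
z_{α} + z_β = 1.960 + 0.842 = 2.802.
n = (2.802 / 0.42)² = 6.671² = 44.51.
Round up.

n = 45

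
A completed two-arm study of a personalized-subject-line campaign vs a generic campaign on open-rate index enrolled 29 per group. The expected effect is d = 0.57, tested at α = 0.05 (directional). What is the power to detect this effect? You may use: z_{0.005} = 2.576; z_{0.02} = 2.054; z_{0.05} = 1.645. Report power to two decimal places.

For two equal groups, power = Φ(d·√(n/2) − z_{α}).
d·√(n/2) = 0.57 × √(29/2) = 0.57 × 3.808 = 2.170.
z_β = 2.170 − 1.645 = 0.525.
Power = Φ(0.525) = 0.700.

power ≈ 0.70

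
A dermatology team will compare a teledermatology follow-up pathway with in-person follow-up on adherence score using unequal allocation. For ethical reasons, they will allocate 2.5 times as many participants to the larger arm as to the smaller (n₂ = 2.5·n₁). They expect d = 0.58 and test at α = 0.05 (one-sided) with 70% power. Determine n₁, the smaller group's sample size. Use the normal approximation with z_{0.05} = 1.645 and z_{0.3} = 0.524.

With allocation ratio k = n₂/n₁ = 2.5, Var(x̄₁−x̄₂) = σ²(1/n₁ + 1/(k·n₁)) = σ²·(k+1)/(k·n₁).
So n₁ = (1 + 1/k)·((z_{α} + z_β)/d)² = 1.400 × (2.169/0.58)².
n₁ = 1.400 × 13.99 = 19.6.
Round up: n₁ = 20, giving n₂ = 2.5 × 20 = 50.

n₁ = 20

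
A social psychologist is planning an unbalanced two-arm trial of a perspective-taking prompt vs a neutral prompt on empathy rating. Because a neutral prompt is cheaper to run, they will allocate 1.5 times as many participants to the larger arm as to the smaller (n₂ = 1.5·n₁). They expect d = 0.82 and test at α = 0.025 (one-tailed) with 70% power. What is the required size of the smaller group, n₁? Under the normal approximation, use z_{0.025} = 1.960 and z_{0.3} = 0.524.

With allocation ratio k = n₂/n₁ = 1.5, Var(x̄₁−x̄₂) = σ²(1/n₁ + 1/(k·n₁)) = σ²·(k+1)/(k·n₁).
So n₁ = (1 + 1/k)·((z_{α} + z_β)/d)² = 1.667 × (2.484/0.82)².
n₁ = 1.667 × 9.18 = 15.3.
Round up: n₁ = 16, giving n₂ = 1.5 × 16 = 24.

n₁ = 16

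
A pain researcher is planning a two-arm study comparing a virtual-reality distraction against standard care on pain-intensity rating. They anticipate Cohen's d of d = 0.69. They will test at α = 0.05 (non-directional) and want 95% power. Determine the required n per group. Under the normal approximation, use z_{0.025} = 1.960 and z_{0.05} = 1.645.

For two independent groups with equal n: n = 2·((z_{α/2} + z_β) / d)².
z_{α/2} + z_β = 1.960 + 1.645 = 3.605.
n = 2 × (3.605 / 0.69)² = 2 × 5.225² = 2 × 27.30 = 54.6.
Round up to the next whole participant.

n = 55 per group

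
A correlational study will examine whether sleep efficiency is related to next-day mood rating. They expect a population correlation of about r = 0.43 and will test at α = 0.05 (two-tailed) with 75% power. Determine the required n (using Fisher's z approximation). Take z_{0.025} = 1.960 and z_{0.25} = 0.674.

n = 36

Fisher's z: C = ½·ln((1+r)/(1−r)) = ½·ln(2.5088) = 0.4599.
n = ((z_{α/2} + z_β)/C)² + 3.
(1.960 + 0.674) / 0.4599 = 2.634 / 0.4599 = 5.727.
n = 5.727² + 3 = 32.80 + 3 = 35.8.
Round up.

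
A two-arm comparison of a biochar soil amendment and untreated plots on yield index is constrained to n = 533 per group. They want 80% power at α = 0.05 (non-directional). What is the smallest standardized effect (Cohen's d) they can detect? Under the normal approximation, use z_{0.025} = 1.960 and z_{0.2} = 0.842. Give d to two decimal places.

d_min ≈ 0.17

For two independent groups of n = 533 each: d_min = (z_{α/2} + z_β)·√(2/n).
z-sum = 1.960 + 0.842 = 2.802.
d_min = 2.802 × √(2/533) = 2.802 × 0.0613 = 0.172.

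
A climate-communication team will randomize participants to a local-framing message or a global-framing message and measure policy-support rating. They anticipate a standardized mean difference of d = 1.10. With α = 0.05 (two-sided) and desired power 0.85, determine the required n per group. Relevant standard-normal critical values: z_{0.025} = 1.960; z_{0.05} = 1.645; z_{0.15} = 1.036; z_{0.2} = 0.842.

n = 15 per group

For two independent groups with equal n: n = 2·((z_{α/2} + z_β) / d)².
z_{α/2} + z_β = 1.960 + 1.036 = 2.996.
n = 2 × (2.996 / 1.10)² = 2 × 2.724² = 2 × 7.42 = 14.8.
Round up to the next whole participant.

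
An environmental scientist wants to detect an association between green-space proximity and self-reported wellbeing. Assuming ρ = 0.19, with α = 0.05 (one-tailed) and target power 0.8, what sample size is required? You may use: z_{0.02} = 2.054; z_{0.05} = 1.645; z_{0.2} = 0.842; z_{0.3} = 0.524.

Fisher's z: C = ½·ln((1+r)/(1−r)) = ½·ln(1.4691) = 0.1923.
n = ((z_{α} + z_β)/C)² + 3.
(1.645 + 0.842) / 0.1923 = 2.487 / 0.1923 = 12.933.
n = 12.933² + 3 = 167.26 + 3 = 170.3.
Round up.

n = 171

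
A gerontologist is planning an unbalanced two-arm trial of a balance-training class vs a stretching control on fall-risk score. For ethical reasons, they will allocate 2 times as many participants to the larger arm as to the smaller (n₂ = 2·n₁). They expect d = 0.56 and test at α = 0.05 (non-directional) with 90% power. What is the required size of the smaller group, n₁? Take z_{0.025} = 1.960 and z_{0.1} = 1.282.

With allocation ratio k = n₂/n₁ = 2, Var(x̄₁−x̄₂) = σ²(1/n₁ + 1/(k·n₁)) = σ²·(k+1)/(k·n₁).
So n₁ = (1 + 1/k)·((z_{α/2} + z_β)/d)² = 1.500 × (3.242/0.56)².
n₁ = 1.500 × 33.52 = 50.3.
Round up: n₁ = 51, giving n₂ = 2 × 51 = 102.

n₁ = 51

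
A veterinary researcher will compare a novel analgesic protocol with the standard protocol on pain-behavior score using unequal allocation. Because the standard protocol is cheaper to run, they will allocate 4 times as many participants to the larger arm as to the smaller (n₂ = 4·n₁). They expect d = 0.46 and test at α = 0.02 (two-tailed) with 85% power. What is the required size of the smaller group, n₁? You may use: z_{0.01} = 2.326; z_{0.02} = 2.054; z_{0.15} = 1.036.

n₁ = 67

With allocation ratio k = n₂/n₁ = 4, Var(x̄₁−x̄₂) = σ²(1/n₁ + 1/(k·n₁)) = σ²·(k+1)/(k·n₁).
So n₁ = (1 + 1/k)·((z_{α/2} + z_β)/d)² = 1.250 × (3.362/0.46)².
n₁ = 1.250 × 53.42 = 66.8.
Round up: n₁ = 67, giving n₂ = 4 × 67 = 268.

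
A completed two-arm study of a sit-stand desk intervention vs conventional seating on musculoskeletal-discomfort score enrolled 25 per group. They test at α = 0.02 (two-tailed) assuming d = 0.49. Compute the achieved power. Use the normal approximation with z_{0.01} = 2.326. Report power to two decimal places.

For two equal groups, power = Φ(d·√(n/2) − z_{α/2}).
d·√(n/2) = 0.49 × √(25/2) = 0.49 × 3.536 = 1.732.
z_β = 1.732 − 2.326 = -0.594.
Power = Φ(-0.594) = 0.276.

power ≈ 0.28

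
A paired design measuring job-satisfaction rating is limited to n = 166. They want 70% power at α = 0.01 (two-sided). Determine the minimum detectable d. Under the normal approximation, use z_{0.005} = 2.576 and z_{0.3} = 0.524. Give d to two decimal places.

d_min ≈ 0.24

For a single sample (or paired design) of n = 166: d_min = (z_{α/2} + z_β)/√n.
z-sum = 2.576 + 0.524 = 3.100.
d_min = 3.100 / √166 = 3.100 / 12.884 = 0.241.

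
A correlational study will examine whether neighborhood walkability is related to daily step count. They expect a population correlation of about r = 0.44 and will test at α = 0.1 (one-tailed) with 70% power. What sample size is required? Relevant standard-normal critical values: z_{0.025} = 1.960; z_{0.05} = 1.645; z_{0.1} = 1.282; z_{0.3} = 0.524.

Fisher's z: C = ½·ln((1+r)/(1−r)) = ½·ln(2.5714) = 0.4722.
n = ((z_{α} + z_β)/C)² + 3.
(1.282 + 0.524) / 0.4722 = 1.806 / 0.4722 = 3.825.
n = 3.825² + 3 = 14.63 + 3 = 17.6.
Round up.

n = 18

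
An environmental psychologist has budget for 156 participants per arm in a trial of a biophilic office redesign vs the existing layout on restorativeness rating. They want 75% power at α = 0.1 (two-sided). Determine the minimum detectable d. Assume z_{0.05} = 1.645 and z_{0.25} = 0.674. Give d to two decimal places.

d_min ≈ 0.26

For two independent groups of n = 156 each: d_min = (z_{α/2} + z_β)·√(2/n).
z-sum = 1.645 + 0.674 = 2.319.
d_min = 2.319 × √(2/156) = 2.319 × 0.1132 = 0.263.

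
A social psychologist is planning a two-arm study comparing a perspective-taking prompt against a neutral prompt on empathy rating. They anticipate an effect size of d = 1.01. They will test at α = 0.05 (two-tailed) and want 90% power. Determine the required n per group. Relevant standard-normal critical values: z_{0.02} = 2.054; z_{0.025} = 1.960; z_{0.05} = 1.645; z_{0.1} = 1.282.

n = 21 per group

For two independent groups with equal n: n = 2·((z_{α/2} + z_β) / d)².
z_{α/2} + z_β = 1.960 + 1.282 = 3.242.
n = 2 × (3.242 / 1.01)² = 2 × 3.210² = 2 × 10.30 = 20.6.
Round up to the next whole participant.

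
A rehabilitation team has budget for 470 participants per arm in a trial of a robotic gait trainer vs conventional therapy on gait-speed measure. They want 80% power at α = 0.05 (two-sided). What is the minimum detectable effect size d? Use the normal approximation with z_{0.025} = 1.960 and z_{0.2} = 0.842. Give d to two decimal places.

For two independent groups of n = 470 each: d_min = (z_{α/2} + z_β)·√(2/n).
z-sum = 1.960 + 0.842 = 2.802.
d_min = 2.802 × √(2/470) = 2.802 × 0.0652 = 0.183.

d_min ≈ 0.18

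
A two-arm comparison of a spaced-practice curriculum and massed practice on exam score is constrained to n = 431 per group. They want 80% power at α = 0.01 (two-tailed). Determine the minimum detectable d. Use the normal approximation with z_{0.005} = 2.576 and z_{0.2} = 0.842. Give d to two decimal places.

d_min ≈ 0.23

For two independent groups of n = 431 each: d_min = (z_{α/2} + z_β)·√(2/n).
z-sum = 2.576 + 0.842 = 3.418.
d_min = 3.418 × √(2/431) = 3.418 × 0.0681 = 0.233.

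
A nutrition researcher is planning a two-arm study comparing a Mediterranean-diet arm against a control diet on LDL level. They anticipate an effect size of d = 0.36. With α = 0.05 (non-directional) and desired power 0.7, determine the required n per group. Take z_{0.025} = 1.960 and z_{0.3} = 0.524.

n = 96 per group

For two independent groups with equal n: n = 2·((z_{α/2} + z_β) / d)².
z_{α/2} + z_β = 1.960 + 0.524 = 2.484.
n = 2 × (2.484 / 0.36)² = 2 × 6.900² = 2 × 47.61 = 95.2.
Round up to the next whole participant.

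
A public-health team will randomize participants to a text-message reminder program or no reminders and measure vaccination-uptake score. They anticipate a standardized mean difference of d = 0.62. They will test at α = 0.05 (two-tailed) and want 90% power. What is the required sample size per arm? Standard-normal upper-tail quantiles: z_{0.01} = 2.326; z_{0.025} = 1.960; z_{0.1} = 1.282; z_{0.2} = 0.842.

For two independent groups with equal n: n = 2·((z_{α/2} + z_β) / d)².
z_{α/2} + z_β = 1.960 + 1.282 = 3.242.
n = 2 × (3.242 / 0.62)² = 2 × 5.229² = 2 × 27.34 = 54.7.
Round up to the next whole participant.

n = 55 per group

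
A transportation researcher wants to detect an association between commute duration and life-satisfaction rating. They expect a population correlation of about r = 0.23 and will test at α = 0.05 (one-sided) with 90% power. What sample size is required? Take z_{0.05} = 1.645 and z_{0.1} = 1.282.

Fisher's z: C = ½·ln((1+r)/(1−r)) = ½·ln(1.5974) = 0.2342.
n = ((z_{α} + z_β)/C)² + 3.
(1.645 + 1.282) / 0.2342 = 2.927 / 0.2342 = 12.498.
n = 12.498² + 3 = 156.20 + 3 = 159.2.
Round up.

n = 160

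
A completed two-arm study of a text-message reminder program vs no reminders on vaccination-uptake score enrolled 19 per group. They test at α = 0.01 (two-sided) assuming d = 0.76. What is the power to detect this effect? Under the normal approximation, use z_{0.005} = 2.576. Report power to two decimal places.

For two equal groups, power = Φ(d·√(n/2) − z_{α/2}).
d·√(n/2) = 0.76 × √(19/2) = 0.76 × 3.082 = 2.342.
z_β = 2.342 − 2.576 = -0.234.
Power = Φ(-0.234) = 0.408.

power ≈ 0.41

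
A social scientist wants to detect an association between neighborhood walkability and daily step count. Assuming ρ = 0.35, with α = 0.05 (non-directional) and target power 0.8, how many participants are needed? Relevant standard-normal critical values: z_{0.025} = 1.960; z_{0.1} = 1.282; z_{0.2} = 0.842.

n = 62

Fisher's z: C = ½·ln((1+r)/(1−r)) = ½·ln(2.0769) = 0.3654.
n = ((z_{α/2} + z_β)/C)² + 3.
(1.960 + 0.842) / 0.3654 = 2.802 / 0.3654 = 7.668.
n = 7.668² + 3 = 58.80 + 3 = 61.8.
Round up.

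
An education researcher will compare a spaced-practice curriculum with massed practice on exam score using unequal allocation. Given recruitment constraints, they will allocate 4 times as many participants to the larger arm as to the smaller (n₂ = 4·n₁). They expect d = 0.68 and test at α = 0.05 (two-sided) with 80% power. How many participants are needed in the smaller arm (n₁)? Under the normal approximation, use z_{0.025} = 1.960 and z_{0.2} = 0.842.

With allocation ratio k = n₂/n₁ = 4, Var(x̄₁−x̄₂) = σ²(1/n₁ + 1/(k·n₁)) = σ²·(k+1)/(k·n₁).
So n₁ = (1 + 1/k)·((z_{α/2} + z_β)/d)² = 1.250 × (2.802/0.68)².
n₁ = 1.250 × 16.98 = 21.2.
Round up: n₁ = 22, giving n₂ = 4 × 22 = 88.

n₁ = 22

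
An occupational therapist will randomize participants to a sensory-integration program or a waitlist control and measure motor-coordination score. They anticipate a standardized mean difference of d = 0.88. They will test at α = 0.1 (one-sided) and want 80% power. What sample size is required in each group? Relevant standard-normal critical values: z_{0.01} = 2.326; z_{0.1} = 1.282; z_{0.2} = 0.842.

For two independent groups with equal n: n = 2·((z_{α} + z_β) / d)².
z_{α} + z_β = 1.282 + 0.842 = 2.124.
n = 2 × (2.124 / 0.88)² = 2 × 2.414² = 2 × 5.83 = 11.7.
Round up to the next whole participant.

n = 12 per group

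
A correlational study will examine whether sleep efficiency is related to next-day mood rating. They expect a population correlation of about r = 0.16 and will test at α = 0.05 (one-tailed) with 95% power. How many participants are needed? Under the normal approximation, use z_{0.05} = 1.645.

Fisher's z: C = ½·ln((1+r)/(1−r)) = ½·ln(1.3810) = 0.1614.
n = ((z_{α} + z_β)/C)² + 3.
(1.645 + 1.645) / 0.1614 = 3.290 / 0.1614 = 20.384.
n = 20.384² + 3 = 415.51 + 3 = 418.5.
Round up.

n = 419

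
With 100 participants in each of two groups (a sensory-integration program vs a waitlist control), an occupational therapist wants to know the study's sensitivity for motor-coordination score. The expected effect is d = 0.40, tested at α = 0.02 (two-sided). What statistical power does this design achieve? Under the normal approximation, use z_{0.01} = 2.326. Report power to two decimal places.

For two equal groups, power = Φ(d·√(n/2) − z_{α/2}).
d·√(n/2) = 0.40 × √(100/2) = 0.40 × 7.071 = 2.828.
z_β = 2.828 − 2.326 = 0.502.
Power = Φ(0.502) = 0.692.

power ≈ 0.69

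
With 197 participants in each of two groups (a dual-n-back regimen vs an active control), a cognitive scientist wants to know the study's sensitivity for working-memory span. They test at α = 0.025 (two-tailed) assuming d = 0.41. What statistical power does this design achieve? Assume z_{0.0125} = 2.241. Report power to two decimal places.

power ≈ 0.97

For two equal groups, power = Φ(d·√(n/2) − z_{α/2}).
d·√(n/2) = 0.41 × √(197/2) = 0.41 × 9.925 = 4.069.
z_β = 4.069 − 2.241 = 1.828.
Power = Φ(1.828) = 0.966.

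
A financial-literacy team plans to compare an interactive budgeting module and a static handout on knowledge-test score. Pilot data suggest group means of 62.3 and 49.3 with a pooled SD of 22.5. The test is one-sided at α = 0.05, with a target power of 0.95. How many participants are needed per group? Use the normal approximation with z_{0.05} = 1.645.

Cohen's d = |M₁ − M₂| / SD_pooled = |62.3 − 49.3| / 22.5 = 13.0 / 22.5 = 0.578.
For two independent groups with equal n: n = 2·((z_{α} + z_β) / d)².
z_{α} + z_β = 1.645 + 1.645 = 3.290.
n = 2 × (3.290 / 0.578)² = 2 × 5.692² = 2 × 32.40 = 64.8.
Round up to the next whole participant.

n = 65 per group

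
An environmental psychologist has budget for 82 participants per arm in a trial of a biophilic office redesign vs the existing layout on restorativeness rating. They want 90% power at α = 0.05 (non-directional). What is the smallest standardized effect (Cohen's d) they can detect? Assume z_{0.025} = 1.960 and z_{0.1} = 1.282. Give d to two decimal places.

d_min ≈ 0.51

For two independent groups of n = 82 each: d_min = (z_{α/2} + z_β)·√(2/n).
z-sum = 1.960 + 1.282 = 3.242.
d_min = 3.242 × √(2/82) = 3.242 × 0.1562 = 0.506.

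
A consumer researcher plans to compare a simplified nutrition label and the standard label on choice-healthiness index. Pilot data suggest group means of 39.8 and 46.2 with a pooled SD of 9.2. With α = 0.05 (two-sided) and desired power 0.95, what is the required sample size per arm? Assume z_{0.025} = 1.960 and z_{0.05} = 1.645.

n = 54 per group

Cohen's d = |M₁ − M₂| / SD_pooled = |39.8 − 46.2| / 9.2 = 6.4 / 9.2 = 0.696.
For two independent groups with equal n: n = 2·((z_{α/2} + z_β) / d)².
z_{α/2} + z_β = 1.960 + 1.645 = 3.605.
n = 2 × (3.605 / 0.696)² = 2 × 5.180² = 2 × 26.83 = 53.7.
Round up to the next whole participant.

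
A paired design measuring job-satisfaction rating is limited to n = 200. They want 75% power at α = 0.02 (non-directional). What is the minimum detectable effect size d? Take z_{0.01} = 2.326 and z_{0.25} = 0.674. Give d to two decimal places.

d_min ≈ 0.21

For a single sample (or paired design) of n = 200: d_min = (z_{α/2} + z_β)/√n.
z-sum = 2.326 + 0.674 = 3.000.
d_min = 3.000 / √200 = 3.000 / 14.142 = 0.212.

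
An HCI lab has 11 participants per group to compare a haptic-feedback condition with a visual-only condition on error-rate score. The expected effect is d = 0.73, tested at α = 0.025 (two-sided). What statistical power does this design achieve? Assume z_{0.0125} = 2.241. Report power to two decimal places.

For two equal groups, power = Φ(d·√(n/2) − z_{α/2}).
d·√(n/2) = 0.73 × √(11/2) = 0.73 × 2.345 = 1.712.
z_β = 1.712 − 2.241 = -0.529.
Power = Φ(-0.529) = 0.298.

power ≈ 0.30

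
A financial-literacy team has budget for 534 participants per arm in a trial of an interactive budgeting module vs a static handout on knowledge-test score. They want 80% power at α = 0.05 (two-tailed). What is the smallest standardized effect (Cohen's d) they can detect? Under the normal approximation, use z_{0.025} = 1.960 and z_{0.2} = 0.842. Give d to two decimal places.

For two independent groups of n = 534 each: d_min = (z_{α/2} + z_β)·√(2/n).
z-sum = 1.960 + 0.842 = 2.802.
d_min = 2.802 × √(2/534) = 2.802 × 0.0612 = 0.171.

d_min ≈ 0.17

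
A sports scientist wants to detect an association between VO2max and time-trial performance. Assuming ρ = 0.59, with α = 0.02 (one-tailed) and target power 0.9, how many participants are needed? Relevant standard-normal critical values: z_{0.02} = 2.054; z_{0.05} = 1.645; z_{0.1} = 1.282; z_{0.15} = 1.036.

Fisher's z: C = ½·ln((1+r)/(1−r)) = ½·ln(3.8780) = 0.6777.
n = ((z_{α} + z_β)/C)² + 3.
(2.054 + 1.282) / 0.6777 = 3.336 / 0.6777 = 4.923.
n = 4.923² + 3 = 24.23 + 3 = 27.2.
Round up.

n = 28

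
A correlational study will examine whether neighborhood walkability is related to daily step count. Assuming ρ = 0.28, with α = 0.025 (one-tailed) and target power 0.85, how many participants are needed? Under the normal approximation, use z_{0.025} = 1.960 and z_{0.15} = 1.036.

n = 112

Fisher's z: C = ½·ln((1+r)/(1−r)) = ½·ln(1.7778) = 0.2877.
n = ((z_{α} + z_β)/C)² + 3.
(1.960 + 1.036) / 0.2877 = 2.996 / 0.2877 = 10.414.
n = 10.414² + 3 = 108.44 + 3 = 111.4.
Round up.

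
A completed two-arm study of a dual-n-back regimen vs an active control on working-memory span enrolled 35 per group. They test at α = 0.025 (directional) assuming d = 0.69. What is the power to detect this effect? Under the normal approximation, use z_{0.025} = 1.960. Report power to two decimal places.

For two equal groups, power = Φ(d·√(n/2) − z_{α}).
d·√(n/2) = 0.69 × √(35/2) = 0.69 × 4.183 = 2.886.
z_β = 2.886 − 1.960 = 0.926.
Power = Φ(0.926) = 0.823.

power ≈ 0.82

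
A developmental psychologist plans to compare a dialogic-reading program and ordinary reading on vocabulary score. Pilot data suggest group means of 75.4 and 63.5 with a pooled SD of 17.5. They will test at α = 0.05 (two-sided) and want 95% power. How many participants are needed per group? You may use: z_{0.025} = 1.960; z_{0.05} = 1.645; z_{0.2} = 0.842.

Cohen's d = |M₁ − M₂| / SD_pooled = |75.4 − 63.5| / 17.5 = 11.9 / 17.5 = 0.680.
For two independent groups with equal n: n = 2·((z_{α/2} + z_β) / d)².
z_{α/2} + z_β = 1.960 + 1.645 = 3.605.
n = 2 × (3.605 / 0.680)² = 2 × 5.301² = 2 × 28.11 = 56.2.
Round up to the next whole participant.

n = 57 per group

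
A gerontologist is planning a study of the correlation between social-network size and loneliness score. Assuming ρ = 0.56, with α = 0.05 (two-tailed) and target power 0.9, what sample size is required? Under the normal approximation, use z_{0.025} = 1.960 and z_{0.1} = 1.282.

Fisher's z: C = ½·ln((1+r)/(1−r)) = ½·ln(3.5455) = 0.6328.
n = ((z_{α/2} + z_β)/C)² + 3.
(1.960 + 1.282) / 0.6328 = 3.242 / 0.6328 = 5.123.
n = 5.123² + 3 = 26.25 + 3 = 29.2.
Round up.

n = 30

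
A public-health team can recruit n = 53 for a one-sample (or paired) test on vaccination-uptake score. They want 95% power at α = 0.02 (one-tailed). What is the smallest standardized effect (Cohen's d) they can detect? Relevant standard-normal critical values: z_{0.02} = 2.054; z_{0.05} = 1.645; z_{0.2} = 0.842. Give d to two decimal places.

d_min ≈ 0.51

For a single sample (or paired design) of n = 53: d_min = (z_{α} + z_β)/√n.
z-sum = 2.054 + 1.645 = 3.699.
d_min = 3.699 / √53 = 3.699 / 7.280 = 0.508.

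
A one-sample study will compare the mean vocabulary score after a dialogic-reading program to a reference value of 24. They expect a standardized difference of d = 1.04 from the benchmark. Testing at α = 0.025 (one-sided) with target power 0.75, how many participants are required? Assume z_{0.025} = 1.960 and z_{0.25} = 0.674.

For a one-sample test: n = ((z_{α} + z_β) / d)².
z_{α} + z_β = 1.960 + 0.674 = 2.634.
n = (2.634 / 1.04)² = 2.533² = 6.41.
Round up.

n = 7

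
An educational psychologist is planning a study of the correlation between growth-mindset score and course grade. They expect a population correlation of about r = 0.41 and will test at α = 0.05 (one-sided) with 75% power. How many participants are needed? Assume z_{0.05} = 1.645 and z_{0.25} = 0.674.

Fisher's z: C = ½·ln((1+r)/(1−r)) = ½·ln(2.3898) = 0.4356.
n = ((z_{α} + z_β)/C)² + 3.
(1.645 + 0.674) / 0.4356 = 2.319 / 0.4356 = 5.324.
n = 5.324² + 3 = 28.34 + 3 = 31.3.
Round up.

n = 32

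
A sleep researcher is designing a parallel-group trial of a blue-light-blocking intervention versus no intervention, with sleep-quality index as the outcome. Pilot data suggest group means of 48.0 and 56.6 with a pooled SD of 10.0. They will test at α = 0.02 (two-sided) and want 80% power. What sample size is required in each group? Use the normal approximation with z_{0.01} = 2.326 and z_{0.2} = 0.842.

Cohen's d = |M₁ − M₂| / SD_pooled = |48.0 − 56.6| / 10.0 = 8.6 / 10.0 = 0.860.
For two independent groups with equal n: n = 2·((z_{α/2} + z_β) / d)².
z_{α/2} + z_β = 2.326 + 0.842 = 3.168.
n = 2 × (3.168 / 0.860)² = 2 × 3.684² = 2 × 13.57 = 27.1.
Round up to the next whole participant.

n = 28 per group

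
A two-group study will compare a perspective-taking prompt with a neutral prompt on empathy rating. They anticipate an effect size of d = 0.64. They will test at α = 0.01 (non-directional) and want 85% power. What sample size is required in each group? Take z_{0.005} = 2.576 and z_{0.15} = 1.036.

n = 64 per group

For two independent groups with equal n: n = 2·((z_{α/2} + z_β) / d)².
z_{α/2} + z_β = 2.576 + 1.036 = 3.612.
n = 2 × (3.612 / 0.64)² = 2 × 5.644² = 2 × 31.85 = 63.7.
Round up to the next whole participant.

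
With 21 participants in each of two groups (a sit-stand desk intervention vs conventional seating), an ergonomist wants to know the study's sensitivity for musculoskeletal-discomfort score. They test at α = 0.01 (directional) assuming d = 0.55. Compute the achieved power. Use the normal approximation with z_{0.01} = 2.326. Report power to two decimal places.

For two equal groups, power = Φ(d·√(n/2) − z_{α}).
d·√(n/2) = 0.55 × √(21/2) = 0.55 × 3.240 = 1.782.
z_β = 1.782 − 2.326 = -0.544.
Power = Φ(-0.544) = 0.293.

power ≈ 0.29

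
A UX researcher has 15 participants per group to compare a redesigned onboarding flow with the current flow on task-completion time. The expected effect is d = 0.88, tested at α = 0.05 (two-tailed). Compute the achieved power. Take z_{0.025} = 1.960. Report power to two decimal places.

For two equal groups, power = Φ(d·√(n/2) − z_{α/2}).
d·√(n/2) = 0.88 × √(15/2) = 0.88 × 2.739 = 2.410.
z_β = 2.410 − 1.960 = 0.450.
Power = Φ(0.450) = 0.674.

power ≈ 0.67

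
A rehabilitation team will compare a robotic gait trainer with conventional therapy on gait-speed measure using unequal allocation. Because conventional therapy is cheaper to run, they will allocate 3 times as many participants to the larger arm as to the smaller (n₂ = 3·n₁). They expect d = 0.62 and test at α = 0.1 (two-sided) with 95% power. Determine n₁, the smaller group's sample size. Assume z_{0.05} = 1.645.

n₁ = 38

With allocation ratio k = n₂/n₁ = 3, Var(x̄₁−x̄₂) = σ²(1/n₁ + 1/(k·n₁)) = σ²·(k+1)/(k·n₁).
So n₁ = (1 + 1/k)·((z_{α/2} + z_β)/d)² = 1.333 × (3.290/0.62)².
n₁ = 1.333 × 28.16 = 37.5.
Round up: n₁ = 38, giving n₂ = 3 × 38 = 114.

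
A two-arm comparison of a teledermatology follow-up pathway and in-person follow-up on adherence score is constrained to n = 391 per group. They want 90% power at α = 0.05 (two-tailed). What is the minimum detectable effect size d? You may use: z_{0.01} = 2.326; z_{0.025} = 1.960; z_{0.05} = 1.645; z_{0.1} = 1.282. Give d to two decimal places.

For two independent groups of n = 391 each: d_min = (z_{α/2} + z_β)·√(2/n).
z-sum = 1.960 + 1.282 = 3.242.
d_min = 3.242 × √(2/391) = 3.242 × 0.0715 = 0.232.

d_min ≈ 0.23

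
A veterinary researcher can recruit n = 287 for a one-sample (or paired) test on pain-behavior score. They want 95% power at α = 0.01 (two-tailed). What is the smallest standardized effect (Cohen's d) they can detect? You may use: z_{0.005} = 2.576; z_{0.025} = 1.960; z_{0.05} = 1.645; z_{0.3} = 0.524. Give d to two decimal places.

For a single sample (or paired design) of n = 287: d_min = (z_{α/2} + z_β)/√n.
z-sum = 2.576 + 1.645 = 4.221.
d_min = 4.221 / √287 = 4.221 / 16.941 = 0.249.

d_min ≈ 0.25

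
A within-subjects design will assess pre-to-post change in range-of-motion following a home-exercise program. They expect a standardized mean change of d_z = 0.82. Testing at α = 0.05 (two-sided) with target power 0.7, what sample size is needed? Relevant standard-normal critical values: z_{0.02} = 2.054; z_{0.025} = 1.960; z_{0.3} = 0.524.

For a paired (one-sample on differences) test: n = ((z_{α/2} + z_β) / d)².
z_{α/2} + z_β = 1.960 + 0.524 = 2.484.
n = (2.484 / 0.82)² = 3.029² = 9.18.
Round up.

n = 10 pairs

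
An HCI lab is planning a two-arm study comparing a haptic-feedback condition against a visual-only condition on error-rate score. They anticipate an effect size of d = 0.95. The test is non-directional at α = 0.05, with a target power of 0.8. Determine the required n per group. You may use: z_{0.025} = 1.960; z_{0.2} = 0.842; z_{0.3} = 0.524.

For two independent groups with equal n: n = 2·((z_{α/2} + z_β) / d)².
z_{α/2} + z_β = 1.960 + 0.842 = 2.802.
n = 2 × (2.802 / 0.95)² = 2 × 2.949² = 2 × 8.70 = 17.4.
Round up to the next whole participant.

n = 18 per group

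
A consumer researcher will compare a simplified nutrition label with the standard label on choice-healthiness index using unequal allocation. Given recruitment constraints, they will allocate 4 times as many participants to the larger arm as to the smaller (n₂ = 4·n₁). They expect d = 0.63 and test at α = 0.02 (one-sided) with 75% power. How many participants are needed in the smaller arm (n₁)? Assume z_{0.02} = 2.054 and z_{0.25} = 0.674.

n₁ = 24

With allocation ratio k = n₂/n₁ = 4, Var(x̄₁−x̄₂) = σ²(1/n₁ + 1/(k·n₁)) = σ²·(k+1)/(k·n₁).
So n₁ = (1 + 1/k)·((z_{α} + z_β)/d)² = 1.250 × (2.728/0.63)².
n₁ = 1.250 × 18.75 = 23.4.
Round up: n₁ = 24, giving n₂ = 4 × 24 = 96.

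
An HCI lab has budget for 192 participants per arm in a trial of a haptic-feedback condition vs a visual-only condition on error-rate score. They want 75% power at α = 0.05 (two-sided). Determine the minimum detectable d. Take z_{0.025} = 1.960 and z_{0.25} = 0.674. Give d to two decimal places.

d_min ≈ 0.27

For two independent groups of n = 192 each: d_min = (z_{α/2} + z_β)·√(2/n).
z-sum = 1.960 + 0.674 = 2.634.
d_min = 2.634 × √(2/192) = 2.634 × 0.1021 = 0.269.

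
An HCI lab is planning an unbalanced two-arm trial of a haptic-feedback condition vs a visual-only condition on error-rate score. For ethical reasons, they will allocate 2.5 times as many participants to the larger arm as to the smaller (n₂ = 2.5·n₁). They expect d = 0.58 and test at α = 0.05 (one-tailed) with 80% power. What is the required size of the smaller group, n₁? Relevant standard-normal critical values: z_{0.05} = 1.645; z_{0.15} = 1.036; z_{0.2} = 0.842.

n₁ = 26

With allocation ratio k = n₂/n₁ = 2.5, Var(x̄₁−x̄₂) = σ²(1/n₁ + 1/(k·n₁)) = σ²·(k+1)/(k·n₁).
So n₁ = (1 + 1/k)·((z_{α} + z_β)/d)² = 1.400 × (2.487/0.58)².
n₁ = 1.400 × 18.39 = 25.7.
Round up: n₁ = 26, giving n₂ = 2.5 × 26 = 65.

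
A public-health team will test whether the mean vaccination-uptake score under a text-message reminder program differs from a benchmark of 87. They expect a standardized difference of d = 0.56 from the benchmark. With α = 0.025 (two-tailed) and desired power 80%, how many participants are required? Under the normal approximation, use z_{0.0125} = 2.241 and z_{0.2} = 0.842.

n = 31

For a one-sample test: n = ((z_{α/2} + z_β) / d)².
z_{α/2} + z_β = 2.241 + 0.842 = 3.083.
n = (3.083 / 0.56)² = 5.505² = 30.31.
Round up.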